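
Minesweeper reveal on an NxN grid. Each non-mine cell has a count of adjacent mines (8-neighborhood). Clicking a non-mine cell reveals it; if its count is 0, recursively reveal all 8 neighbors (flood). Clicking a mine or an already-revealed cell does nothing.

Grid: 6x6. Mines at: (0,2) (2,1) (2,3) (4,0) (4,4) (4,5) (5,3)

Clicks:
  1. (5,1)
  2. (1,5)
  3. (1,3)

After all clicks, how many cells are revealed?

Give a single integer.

Answer: 11

Derivation:
Click 1 (5,1) count=1: revealed 1 new [(5,1)] -> total=1
Click 2 (1,5) count=0: revealed 10 new [(0,3) (0,4) (0,5) (1,3) (1,4) (1,5) (2,4) (2,5) (3,4) (3,5)] -> total=11
Click 3 (1,3) count=2: revealed 0 new [(none)] -> total=11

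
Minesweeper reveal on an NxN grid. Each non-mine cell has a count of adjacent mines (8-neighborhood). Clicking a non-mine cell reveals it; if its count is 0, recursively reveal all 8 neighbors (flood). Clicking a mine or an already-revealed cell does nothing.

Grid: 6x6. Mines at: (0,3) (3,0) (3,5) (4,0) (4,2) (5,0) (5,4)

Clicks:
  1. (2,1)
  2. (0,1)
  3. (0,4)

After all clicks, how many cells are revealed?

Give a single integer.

Answer: 18

Derivation:
Click 1 (2,1) count=1: revealed 1 new [(2,1)] -> total=1
Click 2 (0,1) count=0: revealed 16 new [(0,0) (0,1) (0,2) (1,0) (1,1) (1,2) (1,3) (1,4) (2,0) (2,2) (2,3) (2,4) (3,1) (3,2) (3,3) (3,4)] -> total=17
Click 3 (0,4) count=1: revealed 1 new [(0,4)] -> total=18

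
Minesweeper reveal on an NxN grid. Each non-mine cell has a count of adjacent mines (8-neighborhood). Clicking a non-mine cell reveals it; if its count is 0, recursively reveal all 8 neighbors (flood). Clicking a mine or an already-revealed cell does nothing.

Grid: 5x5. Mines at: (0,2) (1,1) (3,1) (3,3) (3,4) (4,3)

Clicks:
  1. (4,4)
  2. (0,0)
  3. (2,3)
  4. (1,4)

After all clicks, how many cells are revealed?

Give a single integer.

Answer: 8

Derivation:
Click 1 (4,4) count=3: revealed 1 new [(4,4)] -> total=1
Click 2 (0,0) count=1: revealed 1 new [(0,0)] -> total=2
Click 3 (2,3) count=2: revealed 1 new [(2,3)] -> total=3
Click 4 (1,4) count=0: revealed 5 new [(0,3) (0,4) (1,3) (1,4) (2,4)] -> total=8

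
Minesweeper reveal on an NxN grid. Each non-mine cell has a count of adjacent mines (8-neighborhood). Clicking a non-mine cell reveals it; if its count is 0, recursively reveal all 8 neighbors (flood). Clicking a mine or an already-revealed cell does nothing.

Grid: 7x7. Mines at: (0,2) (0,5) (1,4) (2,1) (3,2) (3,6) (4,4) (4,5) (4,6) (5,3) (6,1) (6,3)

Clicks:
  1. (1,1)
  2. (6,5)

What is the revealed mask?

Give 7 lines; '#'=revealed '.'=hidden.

Click 1 (1,1) count=2: revealed 1 new [(1,1)] -> total=1
Click 2 (6,5) count=0: revealed 6 new [(5,4) (5,5) (5,6) (6,4) (6,5) (6,6)] -> total=7

Answer: .......
.#.....
.......
.......
.......
....###
....###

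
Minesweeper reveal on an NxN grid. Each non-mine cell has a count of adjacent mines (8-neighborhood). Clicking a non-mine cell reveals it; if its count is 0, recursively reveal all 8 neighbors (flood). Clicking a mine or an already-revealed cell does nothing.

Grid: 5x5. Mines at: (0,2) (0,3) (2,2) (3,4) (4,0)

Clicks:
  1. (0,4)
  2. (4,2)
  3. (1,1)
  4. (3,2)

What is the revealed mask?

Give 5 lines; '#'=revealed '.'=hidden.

Click 1 (0,4) count=1: revealed 1 new [(0,4)] -> total=1
Click 2 (4,2) count=0: revealed 6 new [(3,1) (3,2) (3,3) (4,1) (4,2) (4,3)] -> total=7
Click 3 (1,1) count=2: revealed 1 new [(1,1)] -> total=8
Click 4 (3,2) count=1: revealed 0 new [(none)] -> total=8

Answer: ....#
.#...
.....
.###.
.###.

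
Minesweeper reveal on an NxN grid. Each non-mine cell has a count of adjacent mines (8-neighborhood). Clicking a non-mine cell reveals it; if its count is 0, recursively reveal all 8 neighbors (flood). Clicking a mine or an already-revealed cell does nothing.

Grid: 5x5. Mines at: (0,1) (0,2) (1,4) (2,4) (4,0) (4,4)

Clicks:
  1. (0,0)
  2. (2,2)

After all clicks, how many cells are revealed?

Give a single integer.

Answer: 16

Derivation:
Click 1 (0,0) count=1: revealed 1 new [(0,0)] -> total=1
Click 2 (2,2) count=0: revealed 15 new [(1,0) (1,1) (1,2) (1,3) (2,0) (2,1) (2,2) (2,3) (3,0) (3,1) (3,2) (3,3) (4,1) (4,2) (4,3)] -> total=16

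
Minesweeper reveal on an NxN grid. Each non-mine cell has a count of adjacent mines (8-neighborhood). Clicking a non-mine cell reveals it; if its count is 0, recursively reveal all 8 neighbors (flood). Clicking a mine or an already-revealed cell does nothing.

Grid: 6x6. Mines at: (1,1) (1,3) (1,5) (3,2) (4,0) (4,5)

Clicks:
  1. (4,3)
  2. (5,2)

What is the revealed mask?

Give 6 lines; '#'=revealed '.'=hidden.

Answer: ......
......
......
......
.####.
.####.

Derivation:
Click 1 (4,3) count=1: revealed 1 new [(4,3)] -> total=1
Click 2 (5,2) count=0: revealed 7 new [(4,1) (4,2) (4,4) (5,1) (5,2) (5,3) (5,4)] -> total=8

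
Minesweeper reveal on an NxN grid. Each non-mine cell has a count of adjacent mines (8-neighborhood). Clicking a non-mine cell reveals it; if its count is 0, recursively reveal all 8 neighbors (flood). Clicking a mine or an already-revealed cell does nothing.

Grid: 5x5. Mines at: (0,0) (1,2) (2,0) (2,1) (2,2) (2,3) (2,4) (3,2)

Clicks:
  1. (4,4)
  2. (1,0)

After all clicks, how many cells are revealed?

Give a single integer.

Answer: 5

Derivation:
Click 1 (4,4) count=0: revealed 4 new [(3,3) (3,4) (4,3) (4,4)] -> total=4
Click 2 (1,0) count=3: revealed 1 new [(1,0)] -> total=5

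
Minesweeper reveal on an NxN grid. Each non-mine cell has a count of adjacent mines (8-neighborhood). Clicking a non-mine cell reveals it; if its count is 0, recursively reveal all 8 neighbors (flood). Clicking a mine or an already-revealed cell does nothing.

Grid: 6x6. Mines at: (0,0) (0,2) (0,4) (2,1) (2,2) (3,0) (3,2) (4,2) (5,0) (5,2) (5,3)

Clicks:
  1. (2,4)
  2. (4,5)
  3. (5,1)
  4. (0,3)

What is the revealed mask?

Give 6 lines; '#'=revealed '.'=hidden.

Click 1 (2,4) count=0: revealed 14 new [(1,3) (1,4) (1,5) (2,3) (2,4) (2,5) (3,3) (3,4) (3,5) (4,3) (4,4) (4,5) (5,4) (5,5)] -> total=14
Click 2 (4,5) count=0: revealed 0 new [(none)] -> total=14
Click 3 (5,1) count=3: revealed 1 new [(5,1)] -> total=15
Click 4 (0,3) count=2: revealed 1 new [(0,3)] -> total=16

Answer: ...#..
...###
...###
...###
...###
.#..##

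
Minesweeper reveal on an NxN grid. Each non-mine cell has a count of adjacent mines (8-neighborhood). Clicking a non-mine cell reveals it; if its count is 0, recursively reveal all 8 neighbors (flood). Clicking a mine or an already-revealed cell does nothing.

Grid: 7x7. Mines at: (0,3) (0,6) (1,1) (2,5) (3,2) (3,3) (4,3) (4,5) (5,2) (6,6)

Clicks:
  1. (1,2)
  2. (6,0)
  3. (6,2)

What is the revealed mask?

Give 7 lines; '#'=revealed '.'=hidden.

Answer: .......
..#....
##.....
##.....
##.....
##.....
###....

Derivation:
Click 1 (1,2) count=2: revealed 1 new [(1,2)] -> total=1
Click 2 (6,0) count=0: revealed 10 new [(2,0) (2,1) (3,0) (3,1) (4,0) (4,1) (5,0) (5,1) (6,0) (6,1)] -> total=11
Click 3 (6,2) count=1: revealed 1 new [(6,2)] -> total=12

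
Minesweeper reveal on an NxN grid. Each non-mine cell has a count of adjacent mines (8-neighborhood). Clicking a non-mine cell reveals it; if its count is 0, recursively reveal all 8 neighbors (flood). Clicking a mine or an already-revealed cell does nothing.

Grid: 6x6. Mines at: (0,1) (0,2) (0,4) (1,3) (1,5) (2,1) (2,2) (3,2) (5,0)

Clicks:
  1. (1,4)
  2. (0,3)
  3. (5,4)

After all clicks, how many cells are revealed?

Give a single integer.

Answer: 18

Derivation:
Click 1 (1,4) count=3: revealed 1 new [(1,4)] -> total=1
Click 2 (0,3) count=3: revealed 1 new [(0,3)] -> total=2
Click 3 (5,4) count=0: revealed 16 new [(2,3) (2,4) (2,5) (3,3) (3,4) (3,5) (4,1) (4,2) (4,3) (4,4) (4,5) (5,1) (5,2) (5,3) (5,4) (5,5)] -> total=18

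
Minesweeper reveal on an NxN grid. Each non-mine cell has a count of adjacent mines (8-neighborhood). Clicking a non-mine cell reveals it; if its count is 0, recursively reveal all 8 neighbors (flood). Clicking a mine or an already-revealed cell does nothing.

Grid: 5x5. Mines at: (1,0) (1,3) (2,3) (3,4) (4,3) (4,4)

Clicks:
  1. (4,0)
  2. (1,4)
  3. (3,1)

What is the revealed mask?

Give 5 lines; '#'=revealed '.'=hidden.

Click 1 (4,0) count=0: revealed 9 new [(2,0) (2,1) (2,2) (3,0) (3,1) (3,2) (4,0) (4,1) (4,2)] -> total=9
Click 2 (1,4) count=2: revealed 1 new [(1,4)] -> total=10
Click 3 (3,1) count=0: revealed 0 new [(none)] -> total=10

Answer: .....
....#
###..
###..
###..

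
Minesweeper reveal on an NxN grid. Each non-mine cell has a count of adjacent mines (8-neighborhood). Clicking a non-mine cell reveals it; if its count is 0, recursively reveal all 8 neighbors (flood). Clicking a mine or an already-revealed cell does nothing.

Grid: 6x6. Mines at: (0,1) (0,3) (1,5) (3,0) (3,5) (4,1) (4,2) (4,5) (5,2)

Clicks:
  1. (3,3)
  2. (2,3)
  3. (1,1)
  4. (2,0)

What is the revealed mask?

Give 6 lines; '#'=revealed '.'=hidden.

Click 1 (3,3) count=1: revealed 1 new [(3,3)] -> total=1
Click 2 (2,3) count=0: revealed 11 new [(1,1) (1,2) (1,3) (1,4) (2,1) (2,2) (2,3) (2,4) (3,1) (3,2) (3,4)] -> total=12
Click 3 (1,1) count=1: revealed 0 new [(none)] -> total=12
Click 4 (2,0) count=1: revealed 1 new [(2,0)] -> total=13

Answer: ......
.####.
#####.
.####.
......
......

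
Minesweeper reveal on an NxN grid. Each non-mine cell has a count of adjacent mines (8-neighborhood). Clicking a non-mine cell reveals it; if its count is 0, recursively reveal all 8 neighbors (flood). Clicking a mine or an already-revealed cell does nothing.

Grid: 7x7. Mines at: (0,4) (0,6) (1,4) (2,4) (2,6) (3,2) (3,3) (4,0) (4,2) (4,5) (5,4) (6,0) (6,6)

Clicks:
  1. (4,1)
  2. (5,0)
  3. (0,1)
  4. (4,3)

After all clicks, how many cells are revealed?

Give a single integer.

Answer: 17

Derivation:
Click 1 (4,1) count=3: revealed 1 new [(4,1)] -> total=1
Click 2 (5,0) count=2: revealed 1 new [(5,0)] -> total=2
Click 3 (0,1) count=0: revealed 14 new [(0,0) (0,1) (0,2) (0,3) (1,0) (1,1) (1,2) (1,3) (2,0) (2,1) (2,2) (2,3) (3,0) (3,1)] -> total=16
Click 4 (4,3) count=4: revealed 1 new [(4,3)] -> total=17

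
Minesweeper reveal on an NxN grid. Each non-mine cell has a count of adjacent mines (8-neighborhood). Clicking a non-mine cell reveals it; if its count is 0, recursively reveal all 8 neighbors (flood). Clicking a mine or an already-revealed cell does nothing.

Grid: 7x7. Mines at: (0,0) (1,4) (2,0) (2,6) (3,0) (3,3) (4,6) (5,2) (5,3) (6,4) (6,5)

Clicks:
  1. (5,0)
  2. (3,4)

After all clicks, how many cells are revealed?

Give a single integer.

Click 1 (5,0) count=0: revealed 6 new [(4,0) (4,1) (5,0) (5,1) (6,0) (6,1)] -> total=6
Click 2 (3,4) count=1: revealed 1 new [(3,4)] -> total=7

Answer: 7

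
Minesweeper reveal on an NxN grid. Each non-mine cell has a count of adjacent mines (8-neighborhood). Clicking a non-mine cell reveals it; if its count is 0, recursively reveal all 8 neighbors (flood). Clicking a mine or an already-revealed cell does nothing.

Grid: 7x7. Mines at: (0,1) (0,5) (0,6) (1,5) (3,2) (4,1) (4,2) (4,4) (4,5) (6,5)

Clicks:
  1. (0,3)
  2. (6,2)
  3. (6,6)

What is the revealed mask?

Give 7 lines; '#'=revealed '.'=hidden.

Answer: ..###..
..###..
..###..
.......
.......
#####..
#####.#

Derivation:
Click 1 (0,3) count=0: revealed 9 new [(0,2) (0,3) (0,4) (1,2) (1,3) (1,4) (2,2) (2,3) (2,4)] -> total=9
Click 2 (6,2) count=0: revealed 10 new [(5,0) (5,1) (5,2) (5,3) (5,4) (6,0) (6,1) (6,2) (6,3) (6,4)] -> total=19
Click 3 (6,6) count=1: revealed 1 new [(6,6)] -> total=20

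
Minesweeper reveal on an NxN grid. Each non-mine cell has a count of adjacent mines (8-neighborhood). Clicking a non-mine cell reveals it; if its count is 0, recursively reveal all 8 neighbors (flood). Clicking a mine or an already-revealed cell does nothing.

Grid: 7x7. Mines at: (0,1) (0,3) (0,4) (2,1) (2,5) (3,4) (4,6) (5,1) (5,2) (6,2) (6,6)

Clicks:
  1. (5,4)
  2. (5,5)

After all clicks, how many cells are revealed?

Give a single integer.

Click 1 (5,4) count=0: revealed 9 new [(4,3) (4,4) (4,5) (5,3) (5,4) (5,5) (6,3) (6,4) (6,5)] -> total=9
Click 2 (5,5) count=2: revealed 0 new [(none)] -> total=9

Answer: 9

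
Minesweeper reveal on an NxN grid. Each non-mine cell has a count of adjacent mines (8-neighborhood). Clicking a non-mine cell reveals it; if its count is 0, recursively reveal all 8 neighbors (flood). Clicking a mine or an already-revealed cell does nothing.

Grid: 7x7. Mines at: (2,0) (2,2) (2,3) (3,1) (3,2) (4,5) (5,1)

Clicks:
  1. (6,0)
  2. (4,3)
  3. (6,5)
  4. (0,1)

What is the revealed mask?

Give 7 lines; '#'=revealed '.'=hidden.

Click 1 (6,0) count=1: revealed 1 new [(6,0)] -> total=1
Click 2 (4,3) count=1: revealed 1 new [(4,3)] -> total=2
Click 3 (6,5) count=0: revealed 12 new [(4,2) (4,4) (5,2) (5,3) (5,4) (5,5) (5,6) (6,2) (6,3) (6,4) (6,5) (6,6)] -> total=14
Click 4 (0,1) count=0: revealed 20 new [(0,0) (0,1) (0,2) (0,3) (0,4) (0,5) (0,6) (1,0) (1,1) (1,2) (1,3) (1,4) (1,5) (1,6) (2,4) (2,5) (2,6) (3,4) (3,5) (3,6)] -> total=34

Answer: #######
#######
....###
....###
..###..
..#####
#.#####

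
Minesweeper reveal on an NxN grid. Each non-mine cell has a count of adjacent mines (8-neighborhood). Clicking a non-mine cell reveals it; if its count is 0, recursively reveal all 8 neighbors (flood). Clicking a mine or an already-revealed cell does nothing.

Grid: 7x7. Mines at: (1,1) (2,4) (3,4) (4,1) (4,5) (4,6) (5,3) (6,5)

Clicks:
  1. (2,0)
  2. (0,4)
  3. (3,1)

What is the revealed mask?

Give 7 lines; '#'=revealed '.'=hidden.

Answer: ..#####
..#####
#....##
.#...##
.......
.......
.......

Derivation:
Click 1 (2,0) count=1: revealed 1 new [(2,0)] -> total=1
Click 2 (0,4) count=0: revealed 14 new [(0,2) (0,3) (0,4) (0,5) (0,6) (1,2) (1,3) (1,4) (1,5) (1,6) (2,5) (2,6) (3,5) (3,6)] -> total=15
Click 3 (3,1) count=1: revealed 1 new [(3,1)] -> total=16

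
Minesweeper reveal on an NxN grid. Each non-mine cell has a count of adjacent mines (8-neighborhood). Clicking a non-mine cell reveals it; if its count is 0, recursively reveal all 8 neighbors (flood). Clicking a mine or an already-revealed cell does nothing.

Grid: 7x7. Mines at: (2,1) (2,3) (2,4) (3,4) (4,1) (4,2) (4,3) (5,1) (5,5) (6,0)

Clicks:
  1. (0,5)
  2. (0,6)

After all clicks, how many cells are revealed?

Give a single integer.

Answer: 20

Derivation:
Click 1 (0,5) count=0: revealed 20 new [(0,0) (0,1) (0,2) (0,3) (0,4) (0,5) (0,6) (1,0) (1,1) (1,2) (1,3) (1,4) (1,5) (1,6) (2,5) (2,6) (3,5) (3,6) (4,5) (4,6)] -> total=20
Click 2 (0,6) count=0: revealed 0 new [(none)] -> total=20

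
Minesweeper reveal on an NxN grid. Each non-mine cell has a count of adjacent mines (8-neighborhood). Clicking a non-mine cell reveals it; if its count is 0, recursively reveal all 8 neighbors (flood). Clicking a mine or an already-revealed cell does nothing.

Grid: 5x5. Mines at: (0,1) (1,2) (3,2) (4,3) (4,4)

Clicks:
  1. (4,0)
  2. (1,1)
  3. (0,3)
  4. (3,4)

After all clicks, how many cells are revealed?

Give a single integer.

Click 1 (4,0) count=0: revealed 8 new [(1,0) (1,1) (2,0) (2,1) (3,0) (3,1) (4,0) (4,1)] -> total=8
Click 2 (1,1) count=2: revealed 0 new [(none)] -> total=8
Click 3 (0,3) count=1: revealed 1 new [(0,3)] -> total=9
Click 4 (3,4) count=2: revealed 1 new [(3,4)] -> total=10

Answer: 10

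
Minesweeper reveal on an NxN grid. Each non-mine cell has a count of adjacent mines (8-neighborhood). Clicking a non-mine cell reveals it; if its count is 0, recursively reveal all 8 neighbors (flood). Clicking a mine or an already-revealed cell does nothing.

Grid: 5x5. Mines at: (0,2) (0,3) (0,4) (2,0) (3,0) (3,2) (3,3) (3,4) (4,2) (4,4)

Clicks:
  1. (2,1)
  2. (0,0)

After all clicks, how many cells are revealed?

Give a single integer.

Click 1 (2,1) count=3: revealed 1 new [(2,1)] -> total=1
Click 2 (0,0) count=0: revealed 4 new [(0,0) (0,1) (1,0) (1,1)] -> total=5

Answer: 5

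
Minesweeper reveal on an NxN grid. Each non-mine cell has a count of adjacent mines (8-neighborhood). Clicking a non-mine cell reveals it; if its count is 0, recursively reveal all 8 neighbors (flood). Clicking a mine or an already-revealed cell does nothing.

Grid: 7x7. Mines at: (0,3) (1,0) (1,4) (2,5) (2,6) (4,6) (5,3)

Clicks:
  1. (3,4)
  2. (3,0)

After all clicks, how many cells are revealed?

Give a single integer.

Click 1 (3,4) count=1: revealed 1 new [(3,4)] -> total=1
Click 2 (3,0) count=0: revealed 23 new [(1,1) (1,2) (1,3) (2,0) (2,1) (2,2) (2,3) (2,4) (3,0) (3,1) (3,2) (3,3) (4,0) (4,1) (4,2) (4,3) (4,4) (5,0) (5,1) (5,2) (6,0) (6,1) (6,2)] -> total=24

Answer: 24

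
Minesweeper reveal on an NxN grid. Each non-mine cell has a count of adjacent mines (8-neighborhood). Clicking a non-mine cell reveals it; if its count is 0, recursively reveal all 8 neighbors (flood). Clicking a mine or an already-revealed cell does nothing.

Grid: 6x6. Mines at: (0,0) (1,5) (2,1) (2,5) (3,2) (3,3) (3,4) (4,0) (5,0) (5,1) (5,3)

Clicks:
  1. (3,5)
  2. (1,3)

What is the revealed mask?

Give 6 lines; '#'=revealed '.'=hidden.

Answer: .####.
.####.
..###.
.....#
......
......

Derivation:
Click 1 (3,5) count=2: revealed 1 new [(3,5)] -> total=1
Click 2 (1,3) count=0: revealed 11 new [(0,1) (0,2) (0,3) (0,4) (1,1) (1,2) (1,3) (1,4) (2,2) (2,3) (2,4)] -> total=12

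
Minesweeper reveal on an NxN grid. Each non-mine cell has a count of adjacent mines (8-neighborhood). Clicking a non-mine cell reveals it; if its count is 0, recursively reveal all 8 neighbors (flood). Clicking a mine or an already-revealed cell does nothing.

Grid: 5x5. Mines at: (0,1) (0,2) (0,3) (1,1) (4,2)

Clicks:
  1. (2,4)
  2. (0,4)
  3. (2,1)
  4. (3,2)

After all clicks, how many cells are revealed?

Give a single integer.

Answer: 13

Derivation:
Click 1 (2,4) count=0: revealed 11 new [(1,2) (1,3) (1,4) (2,2) (2,3) (2,4) (3,2) (3,3) (3,4) (4,3) (4,4)] -> total=11
Click 2 (0,4) count=1: revealed 1 new [(0,4)] -> total=12
Click 3 (2,1) count=1: revealed 1 new [(2,1)] -> total=13
Click 4 (3,2) count=1: revealed 0 new [(none)] -> total=13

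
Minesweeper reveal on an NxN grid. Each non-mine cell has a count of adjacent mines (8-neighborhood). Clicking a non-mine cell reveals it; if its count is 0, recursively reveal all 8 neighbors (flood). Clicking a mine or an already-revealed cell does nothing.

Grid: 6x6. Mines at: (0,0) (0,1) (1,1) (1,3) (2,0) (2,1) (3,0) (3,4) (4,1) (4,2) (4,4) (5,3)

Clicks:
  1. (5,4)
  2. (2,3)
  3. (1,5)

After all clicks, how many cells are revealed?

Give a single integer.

Click 1 (5,4) count=2: revealed 1 new [(5,4)] -> total=1
Click 2 (2,3) count=2: revealed 1 new [(2,3)] -> total=2
Click 3 (1,5) count=0: revealed 6 new [(0,4) (0,5) (1,4) (1,5) (2,4) (2,5)] -> total=8

Answer: 8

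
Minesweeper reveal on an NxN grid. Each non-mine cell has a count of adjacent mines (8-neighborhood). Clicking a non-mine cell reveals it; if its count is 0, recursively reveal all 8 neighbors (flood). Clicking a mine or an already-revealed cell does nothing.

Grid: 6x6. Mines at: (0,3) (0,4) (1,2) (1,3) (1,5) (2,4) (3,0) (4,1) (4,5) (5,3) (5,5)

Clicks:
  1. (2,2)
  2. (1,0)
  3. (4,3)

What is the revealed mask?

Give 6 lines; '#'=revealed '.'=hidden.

Click 1 (2,2) count=2: revealed 1 new [(2,2)] -> total=1
Click 2 (1,0) count=0: revealed 6 new [(0,0) (0,1) (1,0) (1,1) (2,0) (2,1)] -> total=7
Click 3 (4,3) count=1: revealed 1 new [(4,3)] -> total=8

Answer: ##....
##....
###...
......
...#..
......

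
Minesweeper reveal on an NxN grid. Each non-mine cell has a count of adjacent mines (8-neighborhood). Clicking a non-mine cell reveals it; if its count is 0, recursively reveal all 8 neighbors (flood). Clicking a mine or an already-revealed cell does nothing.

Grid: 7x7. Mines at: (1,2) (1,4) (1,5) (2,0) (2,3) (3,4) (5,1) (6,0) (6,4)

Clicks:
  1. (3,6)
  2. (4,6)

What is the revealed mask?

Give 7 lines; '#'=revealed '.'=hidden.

Answer: .......
.......
.....##
.....##
.....##
.....##
.....##

Derivation:
Click 1 (3,6) count=0: revealed 10 new [(2,5) (2,6) (3,5) (3,6) (4,5) (4,6) (5,5) (5,6) (6,5) (6,6)] -> total=10
Click 2 (4,6) count=0: revealed 0 new [(none)] -> total=10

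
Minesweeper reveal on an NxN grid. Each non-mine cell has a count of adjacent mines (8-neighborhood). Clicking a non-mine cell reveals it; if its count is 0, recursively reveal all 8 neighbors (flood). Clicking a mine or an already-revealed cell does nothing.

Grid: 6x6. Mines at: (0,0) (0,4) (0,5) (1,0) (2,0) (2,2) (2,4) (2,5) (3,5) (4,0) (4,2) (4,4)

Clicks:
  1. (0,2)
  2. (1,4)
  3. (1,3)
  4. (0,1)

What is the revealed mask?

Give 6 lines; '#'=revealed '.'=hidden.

Click 1 (0,2) count=0: revealed 6 new [(0,1) (0,2) (0,3) (1,1) (1,2) (1,3)] -> total=6
Click 2 (1,4) count=4: revealed 1 new [(1,4)] -> total=7
Click 3 (1,3) count=3: revealed 0 new [(none)] -> total=7
Click 4 (0,1) count=2: revealed 0 new [(none)] -> total=7

Answer: .###..
.####.
......
......
......
......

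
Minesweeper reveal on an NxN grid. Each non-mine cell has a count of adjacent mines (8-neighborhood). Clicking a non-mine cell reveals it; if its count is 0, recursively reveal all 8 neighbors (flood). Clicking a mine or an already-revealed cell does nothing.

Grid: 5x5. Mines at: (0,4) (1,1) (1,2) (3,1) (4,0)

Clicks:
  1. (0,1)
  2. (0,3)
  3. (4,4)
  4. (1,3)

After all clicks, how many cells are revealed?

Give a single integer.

Click 1 (0,1) count=2: revealed 1 new [(0,1)] -> total=1
Click 2 (0,3) count=2: revealed 1 new [(0,3)] -> total=2
Click 3 (4,4) count=0: revealed 11 new [(1,3) (1,4) (2,2) (2,3) (2,4) (3,2) (3,3) (3,4) (4,2) (4,3) (4,4)] -> total=13
Click 4 (1,3) count=2: revealed 0 new [(none)] -> total=13

Answer: 13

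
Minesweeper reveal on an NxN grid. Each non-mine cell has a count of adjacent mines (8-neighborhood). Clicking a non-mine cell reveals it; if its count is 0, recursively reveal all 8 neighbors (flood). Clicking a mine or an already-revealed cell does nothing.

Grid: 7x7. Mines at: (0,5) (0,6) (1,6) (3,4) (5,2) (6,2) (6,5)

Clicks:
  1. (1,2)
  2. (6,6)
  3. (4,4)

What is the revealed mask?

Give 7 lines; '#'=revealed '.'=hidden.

Click 1 (1,2) count=0: revealed 27 new [(0,0) (0,1) (0,2) (0,3) (0,4) (1,0) (1,1) (1,2) (1,3) (1,4) (2,0) (2,1) (2,2) (2,3) (2,4) (3,0) (3,1) (3,2) (3,3) (4,0) (4,1) (4,2) (4,3) (5,0) (5,1) (6,0) (6,1)] -> total=27
Click 2 (6,6) count=1: revealed 1 new [(6,6)] -> total=28
Click 3 (4,4) count=1: revealed 1 new [(4,4)] -> total=29

Answer: #####..
#####..
#####..
####...
#####..
##.....
##....#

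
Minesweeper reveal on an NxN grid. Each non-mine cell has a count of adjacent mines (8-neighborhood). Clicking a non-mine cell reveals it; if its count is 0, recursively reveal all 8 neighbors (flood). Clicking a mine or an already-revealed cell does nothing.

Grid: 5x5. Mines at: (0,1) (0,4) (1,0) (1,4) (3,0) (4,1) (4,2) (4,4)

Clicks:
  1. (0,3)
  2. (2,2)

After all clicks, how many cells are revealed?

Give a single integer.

Click 1 (0,3) count=2: revealed 1 new [(0,3)] -> total=1
Click 2 (2,2) count=0: revealed 9 new [(1,1) (1,2) (1,3) (2,1) (2,2) (2,3) (3,1) (3,2) (3,3)] -> total=10

Answer: 10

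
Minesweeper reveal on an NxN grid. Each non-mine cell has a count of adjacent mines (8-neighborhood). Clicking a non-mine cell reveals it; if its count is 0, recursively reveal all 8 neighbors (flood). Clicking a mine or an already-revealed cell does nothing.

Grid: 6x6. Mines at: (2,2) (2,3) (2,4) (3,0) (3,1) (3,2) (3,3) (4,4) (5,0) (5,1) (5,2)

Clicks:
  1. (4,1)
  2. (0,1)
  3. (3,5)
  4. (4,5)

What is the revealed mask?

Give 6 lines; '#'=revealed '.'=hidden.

Click 1 (4,1) count=6: revealed 1 new [(4,1)] -> total=1
Click 2 (0,1) count=0: revealed 14 new [(0,0) (0,1) (0,2) (0,3) (0,4) (0,5) (1,0) (1,1) (1,2) (1,3) (1,4) (1,5) (2,0) (2,1)] -> total=15
Click 3 (3,5) count=2: revealed 1 new [(3,5)] -> total=16
Click 4 (4,5) count=1: revealed 1 new [(4,5)] -> total=17

Answer: ######
######
##....
.....#
.#...#
......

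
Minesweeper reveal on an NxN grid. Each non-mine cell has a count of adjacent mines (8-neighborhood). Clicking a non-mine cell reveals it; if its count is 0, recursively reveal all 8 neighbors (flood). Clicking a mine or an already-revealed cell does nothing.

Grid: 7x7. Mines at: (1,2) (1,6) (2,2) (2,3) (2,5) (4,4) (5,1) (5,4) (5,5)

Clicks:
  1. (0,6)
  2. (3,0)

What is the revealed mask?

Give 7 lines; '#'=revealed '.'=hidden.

Click 1 (0,6) count=1: revealed 1 new [(0,6)] -> total=1
Click 2 (3,0) count=0: revealed 10 new [(0,0) (0,1) (1,0) (1,1) (2,0) (2,1) (3,0) (3,1) (4,0) (4,1)] -> total=11

Answer: ##....#
##.....
##.....
##.....
##.....
.......
.......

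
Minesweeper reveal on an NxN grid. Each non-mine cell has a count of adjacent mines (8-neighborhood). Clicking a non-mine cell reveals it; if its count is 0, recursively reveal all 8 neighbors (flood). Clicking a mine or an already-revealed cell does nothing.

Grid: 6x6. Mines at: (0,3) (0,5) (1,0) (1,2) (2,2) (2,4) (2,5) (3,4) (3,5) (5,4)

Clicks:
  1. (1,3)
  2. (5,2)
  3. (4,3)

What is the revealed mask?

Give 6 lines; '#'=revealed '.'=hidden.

Answer: ......
...#..
##....
####..
####..
####..

Derivation:
Click 1 (1,3) count=4: revealed 1 new [(1,3)] -> total=1
Click 2 (5,2) count=0: revealed 14 new [(2,0) (2,1) (3,0) (3,1) (3,2) (3,3) (4,0) (4,1) (4,2) (4,3) (5,0) (5,1) (5,2) (5,3)] -> total=15
Click 3 (4,3) count=2: revealed 0 new [(none)] -> total=15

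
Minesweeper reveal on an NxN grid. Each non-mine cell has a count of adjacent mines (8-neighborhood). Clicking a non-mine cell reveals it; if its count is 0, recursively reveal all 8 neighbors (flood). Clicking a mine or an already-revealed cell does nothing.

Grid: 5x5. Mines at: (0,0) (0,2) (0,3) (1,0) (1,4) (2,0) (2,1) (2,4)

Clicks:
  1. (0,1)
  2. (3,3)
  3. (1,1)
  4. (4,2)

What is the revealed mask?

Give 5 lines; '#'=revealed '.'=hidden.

Answer: .#...
.#...
.....
#####
#####

Derivation:
Click 1 (0,1) count=3: revealed 1 new [(0,1)] -> total=1
Click 2 (3,3) count=1: revealed 1 new [(3,3)] -> total=2
Click 3 (1,1) count=5: revealed 1 new [(1,1)] -> total=3
Click 4 (4,2) count=0: revealed 9 new [(3,0) (3,1) (3,2) (3,4) (4,0) (4,1) (4,2) (4,3) (4,4)] -> total=12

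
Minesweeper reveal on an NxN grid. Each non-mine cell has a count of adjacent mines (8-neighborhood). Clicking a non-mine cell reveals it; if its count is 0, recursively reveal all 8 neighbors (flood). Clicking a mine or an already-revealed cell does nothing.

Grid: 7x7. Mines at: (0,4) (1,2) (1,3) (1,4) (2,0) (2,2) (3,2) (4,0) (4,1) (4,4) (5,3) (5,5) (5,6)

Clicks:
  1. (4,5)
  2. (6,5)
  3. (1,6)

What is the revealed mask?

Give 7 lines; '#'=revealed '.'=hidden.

Answer: .....##
.....##
.....##
.....##
.....##
.......
.....#.

Derivation:
Click 1 (4,5) count=3: revealed 1 new [(4,5)] -> total=1
Click 2 (6,5) count=2: revealed 1 new [(6,5)] -> total=2
Click 3 (1,6) count=0: revealed 9 new [(0,5) (0,6) (1,5) (1,6) (2,5) (2,6) (3,5) (3,6) (4,6)] -> total=11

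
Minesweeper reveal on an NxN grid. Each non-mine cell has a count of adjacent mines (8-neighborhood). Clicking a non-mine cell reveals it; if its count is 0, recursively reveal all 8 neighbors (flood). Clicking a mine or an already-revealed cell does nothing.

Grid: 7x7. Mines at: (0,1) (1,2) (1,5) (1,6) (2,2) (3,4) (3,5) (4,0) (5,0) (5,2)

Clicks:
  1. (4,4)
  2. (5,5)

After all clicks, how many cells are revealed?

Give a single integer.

Answer: 12

Derivation:
Click 1 (4,4) count=2: revealed 1 new [(4,4)] -> total=1
Click 2 (5,5) count=0: revealed 11 new [(4,3) (4,5) (4,6) (5,3) (5,4) (5,5) (5,6) (6,3) (6,4) (6,5) (6,6)] -> total=12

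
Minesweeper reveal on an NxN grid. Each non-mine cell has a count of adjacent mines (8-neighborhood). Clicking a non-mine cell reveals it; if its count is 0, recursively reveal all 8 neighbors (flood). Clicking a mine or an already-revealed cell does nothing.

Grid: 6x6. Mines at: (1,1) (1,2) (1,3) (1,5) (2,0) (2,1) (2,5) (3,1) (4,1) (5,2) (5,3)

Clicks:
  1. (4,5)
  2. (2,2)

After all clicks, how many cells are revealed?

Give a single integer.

Answer: 7

Derivation:
Click 1 (4,5) count=0: revealed 6 new [(3,4) (3,5) (4,4) (4,5) (5,4) (5,5)] -> total=6
Click 2 (2,2) count=5: revealed 1 new [(2,2)] -> total=7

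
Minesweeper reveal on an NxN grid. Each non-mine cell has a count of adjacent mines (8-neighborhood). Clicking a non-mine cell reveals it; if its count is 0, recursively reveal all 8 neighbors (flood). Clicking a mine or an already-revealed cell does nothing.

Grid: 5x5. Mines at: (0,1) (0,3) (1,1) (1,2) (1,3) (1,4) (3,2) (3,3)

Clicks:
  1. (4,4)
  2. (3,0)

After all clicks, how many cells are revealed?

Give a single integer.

Answer: 7

Derivation:
Click 1 (4,4) count=1: revealed 1 new [(4,4)] -> total=1
Click 2 (3,0) count=0: revealed 6 new [(2,0) (2,1) (3,0) (3,1) (4,0) (4,1)] -> total=7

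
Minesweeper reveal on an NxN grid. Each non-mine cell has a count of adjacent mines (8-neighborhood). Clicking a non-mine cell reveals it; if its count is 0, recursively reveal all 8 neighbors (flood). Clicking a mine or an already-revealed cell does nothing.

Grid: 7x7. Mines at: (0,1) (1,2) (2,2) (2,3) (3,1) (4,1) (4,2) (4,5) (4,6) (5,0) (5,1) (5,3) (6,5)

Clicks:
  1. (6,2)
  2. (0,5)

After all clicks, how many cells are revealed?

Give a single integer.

Click 1 (6,2) count=2: revealed 1 new [(6,2)] -> total=1
Click 2 (0,5) count=0: revealed 14 new [(0,3) (0,4) (0,5) (0,6) (1,3) (1,4) (1,5) (1,6) (2,4) (2,5) (2,6) (3,4) (3,5) (3,6)] -> total=15

Answer: 15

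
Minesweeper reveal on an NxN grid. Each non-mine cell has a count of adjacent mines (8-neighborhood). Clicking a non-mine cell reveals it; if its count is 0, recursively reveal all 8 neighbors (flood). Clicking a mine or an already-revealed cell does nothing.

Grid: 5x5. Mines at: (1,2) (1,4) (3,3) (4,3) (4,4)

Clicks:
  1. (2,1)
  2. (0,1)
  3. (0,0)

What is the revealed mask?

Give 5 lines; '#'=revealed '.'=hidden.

Click 1 (2,1) count=1: revealed 1 new [(2,1)] -> total=1
Click 2 (0,1) count=1: revealed 1 new [(0,1)] -> total=2
Click 3 (0,0) count=0: revealed 11 new [(0,0) (1,0) (1,1) (2,0) (2,2) (3,0) (3,1) (3,2) (4,0) (4,1) (4,2)] -> total=13

Answer: ##...
##...
###..
###..
###..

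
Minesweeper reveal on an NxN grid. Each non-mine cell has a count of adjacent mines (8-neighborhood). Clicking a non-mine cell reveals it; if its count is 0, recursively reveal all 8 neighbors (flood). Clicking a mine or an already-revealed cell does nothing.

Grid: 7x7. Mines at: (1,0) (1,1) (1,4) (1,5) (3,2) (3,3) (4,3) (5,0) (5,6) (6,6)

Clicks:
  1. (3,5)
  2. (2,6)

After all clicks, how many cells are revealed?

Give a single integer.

Answer: 9

Derivation:
Click 1 (3,5) count=0: revealed 9 new [(2,4) (2,5) (2,6) (3,4) (3,5) (3,6) (4,4) (4,5) (4,6)] -> total=9
Click 2 (2,6) count=1: revealed 0 new [(none)] -> total=9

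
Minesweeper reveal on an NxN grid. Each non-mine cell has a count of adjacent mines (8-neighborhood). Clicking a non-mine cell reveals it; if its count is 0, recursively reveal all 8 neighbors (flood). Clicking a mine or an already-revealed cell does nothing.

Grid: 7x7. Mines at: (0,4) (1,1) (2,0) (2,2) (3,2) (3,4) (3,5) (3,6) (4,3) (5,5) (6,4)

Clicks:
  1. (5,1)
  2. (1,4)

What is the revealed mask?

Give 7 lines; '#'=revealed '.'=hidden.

Click 1 (5,1) count=0: revealed 13 new [(3,0) (3,1) (4,0) (4,1) (4,2) (5,0) (5,1) (5,2) (5,3) (6,0) (6,1) (6,2) (6,3)] -> total=13
Click 2 (1,4) count=1: revealed 1 new [(1,4)] -> total=14

Answer: .......
....#..
.......
##.....
###....
####...
####...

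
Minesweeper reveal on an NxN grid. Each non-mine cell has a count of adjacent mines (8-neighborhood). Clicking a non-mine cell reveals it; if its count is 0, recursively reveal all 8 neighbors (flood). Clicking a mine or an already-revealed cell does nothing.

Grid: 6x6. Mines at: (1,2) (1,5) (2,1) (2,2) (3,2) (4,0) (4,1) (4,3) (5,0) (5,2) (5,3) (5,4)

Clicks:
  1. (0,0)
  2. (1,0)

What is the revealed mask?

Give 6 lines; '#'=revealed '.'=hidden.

Click 1 (0,0) count=0: revealed 4 new [(0,0) (0,1) (1,0) (1,1)] -> total=4
Click 2 (1,0) count=1: revealed 0 new [(none)] -> total=4

Answer: ##....
##....
......
......
......
......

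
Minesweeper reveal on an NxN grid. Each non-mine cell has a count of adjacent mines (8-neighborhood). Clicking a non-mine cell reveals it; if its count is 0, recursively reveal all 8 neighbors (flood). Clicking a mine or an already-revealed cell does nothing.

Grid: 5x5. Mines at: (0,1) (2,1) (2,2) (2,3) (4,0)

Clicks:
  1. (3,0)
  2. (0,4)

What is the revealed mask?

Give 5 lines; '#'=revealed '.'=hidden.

Click 1 (3,0) count=2: revealed 1 new [(3,0)] -> total=1
Click 2 (0,4) count=0: revealed 6 new [(0,2) (0,3) (0,4) (1,2) (1,3) (1,4)] -> total=7

Answer: ..###
..###
.....
#....
.....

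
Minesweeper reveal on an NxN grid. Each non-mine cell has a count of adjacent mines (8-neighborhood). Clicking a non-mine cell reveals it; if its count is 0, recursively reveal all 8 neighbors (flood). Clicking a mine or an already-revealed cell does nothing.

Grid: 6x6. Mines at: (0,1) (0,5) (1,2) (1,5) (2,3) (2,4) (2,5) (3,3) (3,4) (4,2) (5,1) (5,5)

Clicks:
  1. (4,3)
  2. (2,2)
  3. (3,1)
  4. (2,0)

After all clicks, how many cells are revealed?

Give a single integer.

Answer: 10

Derivation:
Click 1 (4,3) count=3: revealed 1 new [(4,3)] -> total=1
Click 2 (2,2) count=3: revealed 1 new [(2,2)] -> total=2
Click 3 (3,1) count=1: revealed 1 new [(3,1)] -> total=3
Click 4 (2,0) count=0: revealed 7 new [(1,0) (1,1) (2,0) (2,1) (3,0) (4,0) (4,1)] -> total=10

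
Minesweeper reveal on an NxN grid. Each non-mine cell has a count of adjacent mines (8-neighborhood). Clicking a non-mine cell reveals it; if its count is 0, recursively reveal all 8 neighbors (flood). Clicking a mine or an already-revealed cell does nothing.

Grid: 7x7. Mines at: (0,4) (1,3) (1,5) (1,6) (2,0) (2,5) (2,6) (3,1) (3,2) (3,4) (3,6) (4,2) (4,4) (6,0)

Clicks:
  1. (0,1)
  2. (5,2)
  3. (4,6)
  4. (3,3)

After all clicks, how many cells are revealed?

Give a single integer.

Answer: 9

Derivation:
Click 1 (0,1) count=0: revealed 6 new [(0,0) (0,1) (0,2) (1,0) (1,1) (1,2)] -> total=6
Click 2 (5,2) count=1: revealed 1 new [(5,2)] -> total=7
Click 3 (4,6) count=1: revealed 1 new [(4,6)] -> total=8
Click 4 (3,3) count=4: revealed 1 new [(3,3)] -> total=9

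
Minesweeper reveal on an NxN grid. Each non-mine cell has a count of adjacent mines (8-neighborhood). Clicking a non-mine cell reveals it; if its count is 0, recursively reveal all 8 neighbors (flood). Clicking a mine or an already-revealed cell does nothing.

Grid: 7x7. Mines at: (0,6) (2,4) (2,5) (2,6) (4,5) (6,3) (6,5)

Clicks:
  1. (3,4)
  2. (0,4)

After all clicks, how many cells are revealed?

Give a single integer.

Click 1 (3,4) count=3: revealed 1 new [(3,4)] -> total=1
Click 2 (0,4) count=0: revealed 33 new [(0,0) (0,1) (0,2) (0,3) (0,4) (0,5) (1,0) (1,1) (1,2) (1,3) (1,4) (1,5) (2,0) (2,1) (2,2) (2,3) (3,0) (3,1) (3,2) (3,3) (4,0) (4,1) (4,2) (4,3) (4,4) (5,0) (5,1) (5,2) (5,3) (5,4) (6,0) (6,1) (6,2)] -> total=34

Answer: 34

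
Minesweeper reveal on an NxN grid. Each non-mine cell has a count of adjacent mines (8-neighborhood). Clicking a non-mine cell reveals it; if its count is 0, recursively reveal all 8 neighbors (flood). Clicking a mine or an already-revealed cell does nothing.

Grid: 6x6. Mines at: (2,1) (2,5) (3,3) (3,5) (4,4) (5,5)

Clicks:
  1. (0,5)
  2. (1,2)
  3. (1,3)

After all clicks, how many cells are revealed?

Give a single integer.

Answer: 15

Derivation:
Click 1 (0,5) count=0: revealed 15 new [(0,0) (0,1) (0,2) (0,3) (0,4) (0,5) (1,0) (1,1) (1,2) (1,3) (1,4) (1,5) (2,2) (2,3) (2,4)] -> total=15
Click 2 (1,2) count=1: revealed 0 new [(none)] -> total=15
Click 3 (1,3) count=0: revealed 0 new [(none)] -> total=15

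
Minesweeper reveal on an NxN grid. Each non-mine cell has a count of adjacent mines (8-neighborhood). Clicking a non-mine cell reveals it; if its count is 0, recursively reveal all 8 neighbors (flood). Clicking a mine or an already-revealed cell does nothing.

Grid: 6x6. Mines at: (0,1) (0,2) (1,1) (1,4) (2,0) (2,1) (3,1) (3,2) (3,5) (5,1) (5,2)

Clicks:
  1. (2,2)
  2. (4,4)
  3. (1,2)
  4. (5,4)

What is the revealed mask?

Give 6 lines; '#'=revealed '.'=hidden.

Answer: ......
..#...
..#...
......
...###
...###

Derivation:
Click 1 (2,2) count=4: revealed 1 new [(2,2)] -> total=1
Click 2 (4,4) count=1: revealed 1 new [(4,4)] -> total=2
Click 3 (1,2) count=4: revealed 1 new [(1,2)] -> total=3
Click 4 (5,4) count=0: revealed 5 new [(4,3) (4,5) (5,3) (5,4) (5,5)] -> total=8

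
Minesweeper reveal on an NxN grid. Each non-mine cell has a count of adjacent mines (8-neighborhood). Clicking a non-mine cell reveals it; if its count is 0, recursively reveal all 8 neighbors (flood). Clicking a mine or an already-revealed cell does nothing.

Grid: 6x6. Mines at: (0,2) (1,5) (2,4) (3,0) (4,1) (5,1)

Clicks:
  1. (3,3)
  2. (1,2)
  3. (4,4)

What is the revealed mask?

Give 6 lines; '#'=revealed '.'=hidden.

Click 1 (3,3) count=1: revealed 1 new [(3,3)] -> total=1
Click 2 (1,2) count=1: revealed 1 new [(1,2)] -> total=2
Click 3 (4,4) count=0: revealed 11 new [(3,2) (3,4) (3,5) (4,2) (4,3) (4,4) (4,5) (5,2) (5,3) (5,4) (5,5)] -> total=13

Answer: ......
..#...
......
..####
..####
..####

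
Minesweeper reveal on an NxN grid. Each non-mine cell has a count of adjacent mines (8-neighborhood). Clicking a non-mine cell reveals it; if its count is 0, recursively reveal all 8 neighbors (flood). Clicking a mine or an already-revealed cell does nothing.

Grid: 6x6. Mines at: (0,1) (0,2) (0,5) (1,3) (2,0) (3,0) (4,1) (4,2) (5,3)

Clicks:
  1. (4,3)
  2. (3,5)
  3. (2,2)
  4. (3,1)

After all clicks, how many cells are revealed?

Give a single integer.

Click 1 (4,3) count=2: revealed 1 new [(4,3)] -> total=1
Click 2 (3,5) count=0: revealed 12 new [(1,4) (1,5) (2,3) (2,4) (2,5) (3,3) (3,4) (3,5) (4,4) (4,5) (5,4) (5,5)] -> total=13
Click 3 (2,2) count=1: revealed 1 new [(2,2)] -> total=14
Click 4 (3,1) count=4: revealed 1 new [(3,1)] -> total=15

Answer: 15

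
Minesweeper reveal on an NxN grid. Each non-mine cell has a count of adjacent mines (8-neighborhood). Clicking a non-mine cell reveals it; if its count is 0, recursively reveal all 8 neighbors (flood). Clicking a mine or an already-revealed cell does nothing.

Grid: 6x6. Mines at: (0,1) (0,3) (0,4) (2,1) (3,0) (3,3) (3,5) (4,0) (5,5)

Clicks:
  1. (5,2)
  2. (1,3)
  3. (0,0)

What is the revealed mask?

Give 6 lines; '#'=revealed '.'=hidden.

Click 1 (5,2) count=0: revealed 8 new [(4,1) (4,2) (4,3) (4,4) (5,1) (5,2) (5,3) (5,4)] -> total=8
Click 2 (1,3) count=2: revealed 1 new [(1,3)] -> total=9
Click 3 (0,0) count=1: revealed 1 new [(0,0)] -> total=10

Answer: #.....
...#..
......
......
.####.
.####.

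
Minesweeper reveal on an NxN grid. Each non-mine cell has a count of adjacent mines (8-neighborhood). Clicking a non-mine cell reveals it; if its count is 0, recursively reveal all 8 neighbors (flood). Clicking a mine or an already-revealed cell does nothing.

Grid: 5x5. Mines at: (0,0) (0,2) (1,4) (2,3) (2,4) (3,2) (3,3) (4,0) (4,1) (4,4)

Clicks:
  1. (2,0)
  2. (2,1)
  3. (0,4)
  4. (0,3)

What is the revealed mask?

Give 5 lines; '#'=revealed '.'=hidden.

Click 1 (2,0) count=0: revealed 6 new [(1,0) (1,1) (2,0) (2,1) (3,0) (3,1)] -> total=6
Click 2 (2,1) count=1: revealed 0 new [(none)] -> total=6
Click 3 (0,4) count=1: revealed 1 new [(0,4)] -> total=7
Click 4 (0,3) count=2: revealed 1 new [(0,3)] -> total=8

Answer: ...##
##...
##...
##...
.....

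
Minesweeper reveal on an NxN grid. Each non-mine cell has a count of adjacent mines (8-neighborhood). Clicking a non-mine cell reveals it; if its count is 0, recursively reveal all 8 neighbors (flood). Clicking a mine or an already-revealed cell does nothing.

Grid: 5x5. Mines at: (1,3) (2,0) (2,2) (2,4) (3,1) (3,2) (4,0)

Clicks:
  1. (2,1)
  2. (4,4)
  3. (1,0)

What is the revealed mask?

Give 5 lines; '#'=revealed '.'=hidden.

Click 1 (2,1) count=4: revealed 1 new [(2,1)] -> total=1
Click 2 (4,4) count=0: revealed 4 new [(3,3) (3,4) (4,3) (4,4)] -> total=5
Click 3 (1,0) count=1: revealed 1 new [(1,0)] -> total=6

Answer: .....
#....
.#...
...##
...##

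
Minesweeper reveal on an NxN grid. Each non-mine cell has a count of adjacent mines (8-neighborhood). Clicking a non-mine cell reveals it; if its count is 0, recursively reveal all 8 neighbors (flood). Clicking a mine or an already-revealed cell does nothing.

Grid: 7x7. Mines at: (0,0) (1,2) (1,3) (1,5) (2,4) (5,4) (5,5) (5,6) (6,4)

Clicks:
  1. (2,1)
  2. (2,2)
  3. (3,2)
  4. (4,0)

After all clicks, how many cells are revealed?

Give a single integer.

Click 1 (2,1) count=1: revealed 1 new [(2,1)] -> total=1
Click 2 (2,2) count=2: revealed 1 new [(2,2)] -> total=2
Click 3 (3,2) count=0: revealed 20 new [(1,0) (1,1) (2,0) (2,3) (3,0) (3,1) (3,2) (3,3) (4,0) (4,1) (4,2) (4,3) (5,0) (5,1) (5,2) (5,3) (6,0) (6,1) (6,2) (6,3)] -> total=22
Click 4 (4,0) count=0: revealed 0 new [(none)] -> total=22

Answer: 22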